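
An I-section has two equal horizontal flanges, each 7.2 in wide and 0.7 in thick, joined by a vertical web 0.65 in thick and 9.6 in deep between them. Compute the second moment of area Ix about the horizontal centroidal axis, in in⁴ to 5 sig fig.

Ix ≈ 315.68 in⁴

Treat the section as a set of non-overlapping primitives; coordinates are from the bounding-box lower-left.
Bottom flange: 7.2 × 0.7, A = 5.04 in², y = 0.35 in, Ī = 0.2058 in⁴.
Web: 0.65 × 9.6, A = 6.24 in², y = 5.5 in, Ī = 47.9232 in⁴.
Top flange: 7.2 × 0.7, A = 5.04 in², y = 10.65 in, Ī = 0.2058 in⁴.
By symmetry the centroid is at mid-height, ȳ = 5.5 in.
Transfer each piece to the horizontal centroidal axis using Ī + A·d² with d = y − 5.5:
  bottom flange: d = -5.15 in → contributes +133.8792 in⁴
  web: d = 0 in → contributes +47.9232 in⁴
  top flange: d = 5.15 in → contributes +133.8792 in⁴
Total I = 315.6816 in⁴.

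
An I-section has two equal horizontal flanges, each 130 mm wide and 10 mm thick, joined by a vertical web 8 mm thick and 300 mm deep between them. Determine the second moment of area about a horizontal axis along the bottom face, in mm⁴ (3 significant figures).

Break the section into simple shapes (no overlaps), measuring from the bottom-left corner of the bounding box.
Bottom flange: 130 × 10, A = 1 300 mm², y = 5 mm, Ī = 10 833 mm⁴.
Web: 8 × 300, A = 2 400 mm², y = 160 mm, Ī = 18 000 000 mm⁴.
Top flange: 130 × 10, A = 1 300 mm², y = 315 mm, Ī = 10 833 mm⁴.
Transfer each piece to a horizontal axis along the bottom face using Ī + A·d² with d = y − 0:
  bottom flange: d = 5 mm → contributes +43 333 mm⁴
  web: d = 160 mm → contributes +79 440 000 mm⁴
  top flange: d = 315 mm → contributes +129 003 333 mm⁴
Total I = 208 486 667 mm⁴.

I_base ≈ 2.08 × 10⁸ mm⁴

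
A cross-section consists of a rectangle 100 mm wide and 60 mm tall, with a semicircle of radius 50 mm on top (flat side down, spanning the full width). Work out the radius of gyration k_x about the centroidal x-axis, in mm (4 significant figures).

Split into non-overlapping primitives; take the origin at the lower-left of the bounding box.
Rectangular body: 100 × 60, A = 6 000 mm², y = 30 mm, Ī = 1 800 000 mm⁴.
Semicircular cap: semicircle r = 50, A = 3926.99 mm², y = 81.2207 mm, Ī = 685 981 mm⁴.
Centroid: ȳ = ΣA·y / ΣA = 50.2622 mm.
Transfer each piece to the centroidal x-axis using Ī + A·d² with d = y − 50.2622:
  rectangular body: d = -20.2622 mm → contributes +4 263 350 mm⁴
  semicircular cap: d = 30.9584 mm → contributes +4 449 702 mm⁴
Total I = 8 713 052 mm⁴.
Radius of gyration: k = √(I/A) = √(8 713 052 / 9926.99) = 29.6262 mm.

k_x ≈ 29.63 mm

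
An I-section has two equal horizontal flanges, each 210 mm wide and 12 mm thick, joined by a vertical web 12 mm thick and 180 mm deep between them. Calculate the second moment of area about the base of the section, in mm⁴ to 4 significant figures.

I_base ≈ 1.272 × 10⁸ mm⁴

Break the section into simple shapes (no overlaps), measuring from the bottom-left corner of the bounding box.
Bottom flange: 210 × 12, A = 2 520 mm², y = 6 mm, Ī = 30 240 mm⁴.
Web: 12 × 180, A = 2 160 mm², y = 102 mm, Ī = 5 832 000 mm⁴.
Top flange: 210 × 12, A = 2 520 mm², y = 198 mm, Ī = 30 240 mm⁴.
Transfer each piece to a horizontal axis along the bottom face using Ī + A·d² with d = y − 0:
  bottom flange: d = 6 mm → contributes +120 960 mm⁴
  web: d = 102 mm → contributes +28 304 640 mm⁴
  top flange: d = 198 mm → contributes +98 824 320 mm⁴
Total I = 127 249 920 mm⁴.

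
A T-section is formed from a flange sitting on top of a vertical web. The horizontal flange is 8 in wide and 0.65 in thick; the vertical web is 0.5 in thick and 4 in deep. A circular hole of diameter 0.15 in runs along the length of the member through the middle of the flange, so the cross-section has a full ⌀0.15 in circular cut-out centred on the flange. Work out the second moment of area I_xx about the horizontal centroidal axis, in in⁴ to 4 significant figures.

I_xx ≈ 10.65 in⁴

Decompose the section into non-overlapping parts with the origin at the bottom-left of its bounding rectangle.
Flange: 8 × 0.65, A = 5.2 in², y = 4.325 in, Ī = 0.183083 in⁴.
Web: 0.5 × 4, A = 2 in², y = 2 in, Ī = 2.66667 in⁴.
Hole (subtracted): ⌀0.15, A = 0.0176715 in², y = 4.325 in, Ī = 0.0000248505 in⁴.
Centroid: ȳ = ΣA·y / ΣA = 3.67758 in.
Transfer each piece to the horizontal centroidal axis using Ī + A·d² with d = y − 3.67758:
  flange: d = 0.647422 in → contributes +2.36269 in⁴
  web: d = -1.67758 in → contributes +8.2952 in⁴
  hole: d = 0.647422 in → contributes −0.00743194 in⁴
Total I = 10.6505 in⁴.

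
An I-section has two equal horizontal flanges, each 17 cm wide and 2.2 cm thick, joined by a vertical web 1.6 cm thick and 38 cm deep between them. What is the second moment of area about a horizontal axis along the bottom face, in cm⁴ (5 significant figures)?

I_base ≈ 9.8510 × 10⁴ cm⁴

Split into non-overlapping primitives; take the origin at the lower-left of the bounding box.
Bottom flange: 17 × 2.2, A = 37.4 cm², y = 1.1 cm, Ī = 15.08467 cm⁴.
Web: 1.6 × 38, A = 60.8 cm², y = 21.2 cm, Ī = 7316.267 cm⁴.
Top flange: 17 × 2.2, A = 37.4 cm², y = 41.3 cm, Ī = 15.08467 cm⁴.
Transfer each piece to the base of the section using Ī + A·d² with d = y − 0:
  bottom flange: d = 1.1 cm → contributes +60.33867 cm⁴
  web: d = 21.2 cm → contributes +34642.22 cm⁴
  top flange: d = 41.3 cm → contributes +63807.89 cm⁴
Total I = 98510.45 cm⁴.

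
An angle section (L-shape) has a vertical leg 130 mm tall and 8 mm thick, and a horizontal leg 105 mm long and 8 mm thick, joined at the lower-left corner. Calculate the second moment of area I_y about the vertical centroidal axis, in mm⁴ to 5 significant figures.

I_y ≈ 1.8389 × 10⁶ mm⁴

Treat the section as a set of non-overlapping primitives; coordinates are from the bounding-box lower-left.
Vertical leg: 8 × 130, A = 1 040 mm², x = 4 mm, Ī = 5546.667 mm⁴.
Horizontal leg (remainder): 97 × 8, A = 776 mm², x = 56.5 mm, Ī = 608448.7 mm⁴.
Centroid: x̄ = ΣA·x / ΣA = 26.43392 mm.
Transfer each piece to the vertical centroidal axis using Ī + A·d² with d = x − 26.43392:
  vertical leg: d = -22.43392 mm → contributes +528958.7 mm⁴
  horizontal leg (remainder): d = 30.06608 mm → contributes +1 309 929 mm⁴
Total I = 1 838 887 mm⁴.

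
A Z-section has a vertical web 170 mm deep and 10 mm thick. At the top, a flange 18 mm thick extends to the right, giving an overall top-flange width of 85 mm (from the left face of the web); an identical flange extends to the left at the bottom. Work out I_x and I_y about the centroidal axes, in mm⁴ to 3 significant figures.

Decompose the section into non-overlapping parts with the origin at the bottom-left of its bounding rectangle.
Web: 10 × 170, A = 1 700 mm², y = 85 mm, Ī = 4 094 167 mm⁴.
Top flange (beyond web): 75 × 18, A = 1 350 mm², y = 161 mm, Ī = 36 450 mm⁴.
Bottom flange (beyond web): 75 × 18, A = 1 350 mm², y = 9 mm, Ī = 36 450 mm⁴.
Centroid: ȳ = ΣA·y / ΣA = 85 mm.
Transfer each piece to the centroidal x-axis using Ī + A·d² with d = y − 85:
  web: d = 0 mm → contributes +4 094 167 mm⁴
  top flange (beyond web): d = 76 mm → contributes +7 834 050 mm⁴
  bottom flange (beyond web): d = -76 mm → contributes +7 834 050 mm⁴
Total I = 19 762 267 mm⁴.
For the y-axis: x̄ = 80 mm.
Repeating about the centroidal y-axis gives I_y = 6 156 667 mm⁴.

I_x ≈ 1.98 × 10⁷ mm⁴, I_y ≈ 6.16 × 10⁶ mm⁴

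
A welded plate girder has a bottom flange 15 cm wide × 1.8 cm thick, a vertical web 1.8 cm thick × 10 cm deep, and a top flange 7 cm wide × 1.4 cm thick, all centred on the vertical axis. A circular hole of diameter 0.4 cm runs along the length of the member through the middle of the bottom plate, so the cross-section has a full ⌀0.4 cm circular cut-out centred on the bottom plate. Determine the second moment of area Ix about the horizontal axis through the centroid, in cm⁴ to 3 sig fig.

Split into non-overlapping primitives; take the origin at the lower-left of the bounding box.
Bottom plate: 15 × 1.8, A = 27 cm², y = 0.9 cm, Ī = 7.29 cm⁴.
Web plate: 1.8 × 10, A = 18 cm², y = 6.8 cm, Ī = 150 cm⁴.
Top plate: 7 × 1.4, A = 9.8 cm², y = 12.5 cm, Ī = 1.6007 cm⁴.
Hole (subtracted): ⌀0.4, A = 0.12566 cm², y = 0.9 cm, Ī = 0.0012566 cm⁴.
Centroid: ȳ = ΣA·y / ΣA = 4.9216 cm.
Transfer each piece to the horizontal axis through the centroid using Ī + A·d² with d = y − 4.9216:
  bottom plate: d = -4.0216 cm → contributes +443.97 cm⁴
  web plate: d = 1.8784 cm → contributes +213.51 cm⁴
  top plate: d = 7.5784 cm → contributes +564.43 cm⁴
  hole: d = -4.0216 cm → contributes −2.0337 cm⁴
Total I = 1219.9 cm⁴.

Ix ≈ 1220 cm⁴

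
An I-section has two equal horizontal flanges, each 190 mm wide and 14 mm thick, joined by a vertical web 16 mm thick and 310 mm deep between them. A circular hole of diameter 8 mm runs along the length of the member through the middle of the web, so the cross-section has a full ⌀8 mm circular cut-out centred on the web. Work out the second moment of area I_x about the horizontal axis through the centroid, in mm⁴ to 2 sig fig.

I_x ≈ 1.8 × 10⁸ mm⁴

Break the section into simple shapes (no overlaps), measuring from the bottom-left corner of the bounding box.
Bottom flange: 190 × 14, A = 2 660 mm², y = 7 mm, Ī = 43 447 mm⁴.
Web: 16 × 310, A = 4 960 mm², y = 169 mm, Ī = 39 721 333 mm⁴.
Top flange: 190 × 14, A = 2 660 mm², y = 331 mm, Ī = 43 447 mm⁴.
Hole (subtracted): ⌀8, A = 50.27 mm², y = 169 mm, Ī = 201.1 mm⁴.
By symmetry the centroid is at mid-height, ȳ = 169 mm.
Transfer each piece to the horizontal axis through the centroid using Ī + A·d² with d = y − 169:
  bottom flange: d = -162 mm → contributes +69 852 487 mm⁴
  web: d = 0 mm → contributes +39 721 333 mm⁴
  top flange: d = 162 mm → contributes +69 852 487 mm⁴
  hole: d = 0 mm → contributes −201.1 mm⁴
Total I = 179 426 106 mm⁴.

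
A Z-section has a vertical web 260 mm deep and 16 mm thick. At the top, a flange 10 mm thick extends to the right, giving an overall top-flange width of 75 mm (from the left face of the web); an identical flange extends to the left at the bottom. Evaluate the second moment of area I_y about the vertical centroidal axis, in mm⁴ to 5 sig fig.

I_y ≈ 2.0904 × 10⁶ mm⁴

Break the section into simple shapes (no overlaps), measuring from the bottom-left corner of the bounding box.
Web: 16 × 260, A = 4 160 mm², x = 67 mm, Ī = 88746.67 mm⁴.
Top flange (beyond web): 59 × 10, A = 590 mm², x = 104.5 mm, Ī = 171149.2 mm⁴.
Bottom flange (beyond web): 59 × 10, A = 590 mm², x = 29.5 mm, Ī = 171149.2 mm⁴.
Centroid: x̄ = ΣA·x / ΣA = 67 mm.
Transfer each piece to the vertical centroidal axis using Ī + A·d² with d = x − 67:
  web: d = 0 mm → contributes +88746.67 mm⁴
  top flange (beyond web): d = 37.5 mm → contributes +1 000 837 mm⁴
  bottom flange (beyond web): d = -37.5 mm → contributes +1 000 837 mm⁴
Total I = 2 090 420 mm⁴.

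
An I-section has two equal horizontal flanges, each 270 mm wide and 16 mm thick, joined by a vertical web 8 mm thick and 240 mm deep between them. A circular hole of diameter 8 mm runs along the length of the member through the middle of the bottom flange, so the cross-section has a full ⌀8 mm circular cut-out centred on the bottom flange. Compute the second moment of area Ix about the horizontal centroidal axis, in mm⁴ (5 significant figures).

Split into non-overlapping primitives; take the origin at the lower-left of the bounding box.
Bottom flange: 270 × 16, A = 4 320 mm², y = 8 mm, Ī = 92 160 mm⁴.
Web: 8 × 240, A = 1 920 mm², y = 136 mm, Ī = 9 216 000 mm⁴.
Top flange: 270 × 16, A = 4 320 mm², y = 264 mm, Ī = 92 160 mm⁴.
Hole (subtracted): ⌀8, A = 50.26548 mm², y = 8 mm, Ī = 201.0619 mm⁴.
Centroid: ȳ = ΣA·y / ΣA = 136.6122 mm.
Transfer each piece to the horizontal centroidal axis using Ī + A·d² with d = y − 136.6122:
  bottom flange: d = -128.6122 mm → contributes +71 549 695 mm⁴
  web: d = -0.6121926 mm → contributes +9 216 720 mm⁴
  top flange: d = 127.3878 mm → contributes +70 195 623 mm⁴
  hole: d = -128.6122 mm → contributes −831647.2 mm⁴
Total I = 150 130 390 mm⁴.

Ix ≈ 1.5013 × 10⁸ mm⁴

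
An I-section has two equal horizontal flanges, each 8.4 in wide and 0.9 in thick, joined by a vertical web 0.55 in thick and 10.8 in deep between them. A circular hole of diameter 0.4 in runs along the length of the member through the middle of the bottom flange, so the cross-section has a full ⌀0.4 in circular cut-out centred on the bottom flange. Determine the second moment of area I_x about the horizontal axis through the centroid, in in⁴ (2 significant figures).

Treat the section as a set of non-overlapping primitives; coordinates are from the bounding-box lower-left.
Bottom flange: 8.4 × 0.9, A = 7.56 in², y = 0.45 in, Ī = 0.5103 in⁴.
Web: 0.55 × 10.8, A = 5.94 in², y = 6.3 in, Ī = 57.74 in⁴.
Top flange: 8.4 × 0.9, A = 7.56 in², y = 12.15 in, Ī = 0.5103 in⁴.
Hole (subtracted): ⌀0.4, A = 0.1257 in², y = 0.45 in, Ī = 0.001257 in⁴.
Centroid: ȳ = ΣA·y / ΣA = 6.335 in.
Transfer each piece to the horizontal axis through the centroid using Ī + A·d² with d = y − 6.335:
  bottom flange: d = -5.885 in → contributes +262.3 in⁴
  web: d = -0.03512 in → contributes +57.74 in⁴
  top flange: d = 5.815 in → contributes +256.1 in⁴
  hole: d = -5.885 in → contributes −4.354 in⁴
Total I = 571.9 in⁴.

I_x ≈ 570 in⁴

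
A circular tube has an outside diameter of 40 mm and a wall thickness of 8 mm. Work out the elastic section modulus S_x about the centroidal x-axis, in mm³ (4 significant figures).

Treat the section as a set of non-overlapping primitives; coordinates are from the bounding-box lower-left.
Outer circle: ⌀40, A = 1256.64 mm², y = 20 mm, Ī = 125 664 mm⁴.
Bore (subtracted): ⌀24, A = 452.389 mm², y = 20 mm, Ī = 16 286 mm⁴.
By symmetry the centroid is at mid-height, ȳ = 20 mm.
All pieces are centred on the centroidal x-axis, so I = ΣĪ (holes subtracted) = 109 378 mm⁴.
Extreme fibre distance c = 20 mm; S = I/c = 5468.88 mm³.

S_x ≈ 5469 mm³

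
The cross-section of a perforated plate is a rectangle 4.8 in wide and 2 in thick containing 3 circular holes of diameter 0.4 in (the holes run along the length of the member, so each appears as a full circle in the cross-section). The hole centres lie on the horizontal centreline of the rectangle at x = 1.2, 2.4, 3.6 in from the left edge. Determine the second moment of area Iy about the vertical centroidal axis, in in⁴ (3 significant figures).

Break the section into simple shapes (no overlaps), measuring from the bottom-left corner of the bounding box.
Plate: 4.8 × 2, A = 9.6 in², x = 2.4 in, Ī = 18.432 in⁴.
Hole 1 (subtracted): ⌀0.4, A = 0.12566 in², x = 1.2 in, Ī = 0.0012566 in⁴.
Hole 2 (subtracted): ⌀0.4, A = 0.12566 in², x = 2.4 in, Ī = 0.0012566 in⁴.
Hole 3 (subtracted): ⌀0.4, A = 0.12566 in², x = 3.6 in, Ī = 0.0012566 in⁴.
By symmetry the centroid is at mid-width, x̄ = 2.4 in.
Transfer each piece to the vertical centroidal axis using Ī + A·d² with d = x − 2.4:
  plate: d = 0 in → contributes +18.432 in⁴
  hole 1: d = -1.2 in → contributes −0.18221 in⁴
  hole 2: d = 0 in → contributes −0.0012566 in⁴
  hole 3: d = 1.2 in → contributes −0.18221 in⁴
Total I = 18.066 in⁴.

Iy ≈ 18.1 in⁴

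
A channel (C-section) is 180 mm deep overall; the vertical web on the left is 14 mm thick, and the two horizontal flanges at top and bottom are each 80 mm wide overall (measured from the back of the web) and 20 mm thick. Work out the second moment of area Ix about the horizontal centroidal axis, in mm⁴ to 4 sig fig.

Ix ≈ 2.379 × 10⁷ mm⁴

Break the section into simple shapes (no overlaps), measuring from the bottom-left corner of the bounding box.
Web: 14 × 180, A = 2 520 mm², y = 90 mm, Ī = 6 804 000 mm⁴.
Top flange (beyond web): 66 × 20, A = 1 320 mm², y = 170 mm, Ī = 44 000 mm⁴.
Bottom flange (beyond web): 66 × 20, A = 1 320 mm², y = 10 mm, Ī = 44 000 mm⁴.
By symmetry the centroid is at mid-height, ȳ = 90 mm.
Transfer each piece to the horizontal centroidal axis using Ī + A·d² with d = y − 90:
  web: d = 0 mm → contributes +6 804 000 mm⁴
  top flange (beyond web): d = 80 mm → contributes +8 492 000 mm⁴
  bottom flange (beyond web): d = -80 mm → contributes +8 492 000 mm⁴
Total I = 23 788 000 mm⁴.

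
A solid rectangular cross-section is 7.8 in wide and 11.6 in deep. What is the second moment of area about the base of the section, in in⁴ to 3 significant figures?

I_base ≈ 4060 in⁴

The section: 7.8 × 11.6, A = 90.48 in², y = 5.8 in, Ī = 1014.6 in⁴.
Transfer it to a horizontal axis along the bottom face using Ī + A·d² with d = y − 0:
  the section: d = 5.8 in → contributes +4058.3 in⁴
Total I = 4058.3 in⁴.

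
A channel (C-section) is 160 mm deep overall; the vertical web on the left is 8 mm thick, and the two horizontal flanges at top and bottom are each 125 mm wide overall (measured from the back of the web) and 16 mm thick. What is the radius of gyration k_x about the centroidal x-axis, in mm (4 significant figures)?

k_x ≈ 66.50 mm

Split into non-overlapping primitives; take the origin at the lower-left of the bounding box.
Web: 8 × 160, A = 1 280 mm², y = 80 mm, Ī = 2 730 667 mm⁴.
Top flange (beyond web): 117 × 16, A = 1 872 mm², y = 152 mm, Ī = 39 936 mm⁴.
Bottom flange (beyond web): 117 × 16, A = 1 872 mm², y = 8 mm, Ī = 39 936 mm⁴.
By symmetry the centroid is at mid-height, ȳ = 80 mm.
Transfer each piece to the centroidal x-axis using Ī + A·d² with d = y − 80:
  web: d = 0 mm → contributes +2 730 667 mm⁴
  top flange (beyond web): d = 72 mm → contributes +9 744 384 mm⁴
  bottom flange (beyond web): d = -72 mm → contributes +9 744 384 mm⁴
Total I = 22 219 435 mm⁴.
Radius of gyration: k = √(I/A) = √(22 219 435 / 5 024) = 66.5031 mm.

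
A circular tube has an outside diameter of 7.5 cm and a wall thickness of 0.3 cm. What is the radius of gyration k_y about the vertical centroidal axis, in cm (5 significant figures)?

Treat the section as a set of non-overlapping primitives; coordinates are from the bounding-box lower-left.
Outer circle: ⌀7.5, A = 44.17865 cm², x = 3.75 cm, Ī = 155.3156 cm⁴.
Bore (subtracted): ⌀6.9, A = 37.39281 cm², x = 3.75 cm, Ī = 111.267 cm⁴.
By symmetry the centroid is at mid-width, x̄ = 3.75 cm.
All pieces are centred on the vertical centroidal axis, so I = ΣĪ (holes subtracted) = 44.04858 cm⁴.
Radius of gyration: k = √(I/A) = √(44.04858 / 6.78584) = 2.547793 cm.

k_y ≈ 2.5478 cm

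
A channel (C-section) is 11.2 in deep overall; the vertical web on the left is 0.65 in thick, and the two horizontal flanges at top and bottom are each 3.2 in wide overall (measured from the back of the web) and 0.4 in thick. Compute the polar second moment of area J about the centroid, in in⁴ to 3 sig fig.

J ≈ 141 in⁴

Split into non-overlapping primitives; take the origin at the lower-left of the bounding box.
Web: 0.65 × 11.2, A = 7.28 in², y = 5.6 in, Ī = 76.1 in⁴.
Top flange (beyond web): 2.55 × 0.4, A = 1.02 in², y = 11 in, Ī = 0.0136 in⁴.
Bottom flange (beyond web): 2.55 × 0.4, A = 1.02 in², y = 0.2 in, Ī = 0.0136 in⁴.
By symmetry the centroid is at mid-height, ȳ = 5.6 in.
Transfer each piece to the centroidal x-axis using Ī + A·d² with d = y − 5.6:
  web: d = 0 in → contributes +76.1 in⁴
  top flange (beyond web): d = 5.4 in → contributes +29.757 in⁴
  bottom flange (beyond web): d = -5.4 in → contributes +29.757 in⁴
Total I = 135.61 in⁴.
For the y-axis: x̄ = 0.67521 in.
Repeating about the centroidal y-axis gives I_y = 5.441 in⁴.
Polar second moment: J = I_x + I_y = 141.05 in⁴.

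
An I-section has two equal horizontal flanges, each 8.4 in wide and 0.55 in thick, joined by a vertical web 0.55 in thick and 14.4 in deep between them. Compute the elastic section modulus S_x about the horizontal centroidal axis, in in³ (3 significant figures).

S_x ≈ 84.3 in³

Treat the section as a set of non-overlapping primitives; coordinates are from the bounding-box lower-left.
Bottom flange: 8.4 × 0.55, A = 4.62 in², y = 0.275 in, Ī = 0.11646 in⁴.
Web: 0.55 × 14.4, A = 7.92 in², y = 7.75 in, Ī = 136.86 in⁴.
Top flange: 8.4 × 0.55, A = 4.62 in², y = 15.225 in, Ī = 0.11646 in⁴.
By symmetry the centroid is at mid-height, ȳ = 7.75 in.
Transfer each piece to the horizontal centroidal axis using Ī + A·d² with d = y − 7.75:
  bottom flange: d = -7.475 in → contributes +258.26 in⁴
  web: d = 0 in → contributes +136.86 in⁴
  top flange: d = 7.475 in → contributes +258.26 in⁴
Total I = 653.38 in⁴.
Extreme fibre distance c = 7.75 in; S = I/c = 84.307 in³.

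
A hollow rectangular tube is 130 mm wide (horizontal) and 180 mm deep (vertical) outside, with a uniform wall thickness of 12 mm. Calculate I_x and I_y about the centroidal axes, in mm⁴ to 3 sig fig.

Treat the section as a set of non-overlapping primitives; coordinates are from the bounding-box lower-left.
Outer rectangle: 130 × 180, A = 23 400 mm², y = 90 mm, Ī = 63 180 000 mm⁴.
Inner void (subtracted): 106 × 156, A = 16 536 mm², y = 90 mm, Ī = 33 535 008 mm⁴.
By symmetry the centroid is at mid-height, ȳ = 90 mm.
All pieces are centred on the centroidal x-axis, so I = ΣĪ (holes subtracted) = 29 644 992 mm⁴.
Repeating about the centroidal y-axis gives I_y = 17 471 792 mm⁴.

I_x ≈ 2.96 × 10⁷ mm⁴, I_y ≈ 1.75 × 10⁷ mm⁴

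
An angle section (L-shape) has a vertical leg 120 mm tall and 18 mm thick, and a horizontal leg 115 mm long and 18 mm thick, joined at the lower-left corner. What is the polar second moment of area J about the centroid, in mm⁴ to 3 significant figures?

Decompose the section into non-overlapping parts with the origin at the bottom-left of its bounding rectangle.
Vertical leg: 18 × 120, A = 2 160 mm², y = 60 mm, Ī = 2 592 000 mm⁴.
Horizontal leg (remainder): 97 × 18, A = 1 746 mm², y = 9 mm, Ī = 47 142 mm⁴.
Centroid: ȳ = ΣA·y / ΣA = 37.203 mm.
Transfer each piece to the centroidal x-axis using Ī + A·d² with d = y − 37.203:
  vertical leg: d = 22.797 mm → contributes +3 714 582 mm⁴
  horizontal leg (remainder): d = -28.203 mm → contributes +1 435 903 mm⁴
Total I = 5 150 485 mm⁴.
For the y-axis: x̄ = 34.703 mm.
Repeating about the centroidal y-axis gives I_y = 4 619 613 mm⁴.
Polar second moment: J = I_x + I_y = 9 770 098 mm⁴.

J ≈ 9.77 × 10⁶ mm⁴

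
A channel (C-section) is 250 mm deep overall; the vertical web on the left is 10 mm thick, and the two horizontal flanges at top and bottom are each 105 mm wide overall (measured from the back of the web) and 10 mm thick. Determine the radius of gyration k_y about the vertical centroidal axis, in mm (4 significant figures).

k_y ≈ 31.71 mm

Treat the section as a set of non-overlapping primitives; coordinates are from the bounding-box lower-left.
Web: 10 × 250, A = 2 500 mm², x = 5 mm, Ī = 20833.3 mm⁴.
Top flange (beyond web): 95 × 10, A = 950 mm², x = 57.5 mm, Ī = 714 479 mm⁴.
Bottom flange (beyond web): 95 × 10, A = 950 mm², x = 57.5 mm, Ī = 714 479 mm⁴.
Centroid: x̄ = ΣA·x / ΣA = 27.6705 mm.
Transfer each piece to the vertical centroidal axis using Ī + A·d² with d = x − 27.6705:
  web: d = -22.6705 mm → contributes +1 305 707 mm⁴
  top flange (beyond web): d = 29.8295 mm → contributes +1 559 791 mm⁴
  bottom flange (beyond web): d = 29.8295 mm → contributes +1 559 791 mm⁴
Total I = 4 425 289 mm⁴.
Radius of gyration: k = √(I/A) = √(4 425 289 / 4 400) = 31.7135 mm.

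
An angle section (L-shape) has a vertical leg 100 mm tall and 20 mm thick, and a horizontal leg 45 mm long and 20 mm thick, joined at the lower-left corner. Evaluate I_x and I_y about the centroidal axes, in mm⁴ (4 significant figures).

Break the section into simple shapes (no overlaps), measuring from the bottom-left corner of the bounding box.
Vertical leg: 20 × 100, A = 2 000 mm², y = 50 mm, Ī = 1 666 667 mm⁴.
Horizontal leg (remainder): 25 × 20, A = 500 mm², y = 10 mm, Ī = 16666.7 mm⁴.
Centroid: ȳ = ΣA·y / ΣA = 42 mm.
Transfer each piece to the centroidal x-axis using Ī + A·d² with d = y − 42:
  vertical leg: d = 8 mm → contributes +1 794 667 mm⁴
  horizontal leg (remainder): d = -32 mm → contributes +528 667 mm⁴
Total I = 2 323 333 mm⁴.
For the y-axis: x̄ = 14.5 mm.
Repeating about the centroidal y-axis gives I_y = 295 208 mm⁴.

I_x ≈ 2.323 × 10⁶ mm⁴, I_y ≈ 2.952 × 10⁵ mm⁴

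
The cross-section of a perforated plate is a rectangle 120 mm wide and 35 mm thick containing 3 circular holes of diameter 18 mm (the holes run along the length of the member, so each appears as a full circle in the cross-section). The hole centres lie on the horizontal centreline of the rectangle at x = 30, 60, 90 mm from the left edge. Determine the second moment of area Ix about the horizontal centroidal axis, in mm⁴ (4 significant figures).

Ix ≈ 4.133 × 10⁵ mm⁴

Split into non-overlapping primitives; take the origin at the lower-left of the bounding box.
Plate: 120 × 35, A = 4 200 mm², y = 17.5 mm, Ī = 428 750 mm⁴.
Hole 1 (subtracted): ⌀18, A = 254.469 mm², y = 17.5 mm, Ī = 5 153 mm⁴.
Hole 2 (subtracted): ⌀18, A = 254.469 mm², y = 17.5 mm, Ī = 5 153 mm⁴.
Hole 3 (subtracted): ⌀18, A = 254.469 mm², y = 17.5 mm, Ī = 5 153 mm⁴.
By symmetry the centroid is at mid-height, ȳ = 17.5 mm.
All pieces are centred on the horizontal centroidal axis, so I = ΣĪ (holes subtracted) = 413 291 mm⁴.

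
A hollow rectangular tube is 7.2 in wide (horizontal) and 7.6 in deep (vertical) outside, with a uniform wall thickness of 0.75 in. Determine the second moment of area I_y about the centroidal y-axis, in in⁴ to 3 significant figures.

Split into non-overlapping primitives; take the origin at the lower-left of the bounding box.
Outer rectangle: 7.2 × 7.6, A = 54.72 in², x = 3.6 in, Ī = 236.39 in⁴.
Inner void (subtracted): 5.7 × 6.1, A = 34.77 in², x = 3.6 in, Ī = 94.14 in⁴.
By symmetry the centroid is at mid-width, x̄ = 3.6 in.
All pieces are centred on the centroidal y-axis, so I = ΣĪ (holes subtracted) = 142.25 in⁴.

I_y ≈ 142 in⁴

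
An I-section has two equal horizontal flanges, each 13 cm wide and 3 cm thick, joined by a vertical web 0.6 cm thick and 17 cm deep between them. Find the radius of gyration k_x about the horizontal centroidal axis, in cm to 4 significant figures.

k_x ≈ 9.586 cm

Break the section into simple shapes (no overlaps), measuring from the bottom-left corner of the bounding box.
Bottom flange: 13 × 3, A = 39 cm², y = 1.5 cm, Ī = 29.25 cm⁴.
Web: 0.6 × 17, A = 10.2 cm², y = 11.5 cm, Ī = 245.65 cm⁴.
Top flange: 13 × 3, A = 39 cm², y = 21.5 cm, Ī = 29.25 cm⁴.
By symmetry the centroid is at mid-height, ȳ = 11.5 cm.
Transfer each piece to the horizontal centroidal axis using Ī + A·d² with d = y − 11.5:
  bottom flange: d = -10 cm → contributes +3929.25 cm⁴
  web: d = 0 cm → contributes +245.65 cm⁴
  top flange: d = 10 cm → contributes +3929.25 cm⁴
Total I = 8104.15 cm⁴.
Radius of gyration: k = √(I/A) = √(8104.15 / 88.2) = 9.5856 cm.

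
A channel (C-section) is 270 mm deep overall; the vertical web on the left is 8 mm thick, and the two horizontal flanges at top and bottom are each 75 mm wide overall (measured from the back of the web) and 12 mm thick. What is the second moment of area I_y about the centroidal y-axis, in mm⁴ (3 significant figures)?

I_y ≈ 1.91 × 10⁶ mm⁴

Break the section into simple shapes (no overlaps), measuring from the bottom-left corner of the bounding box.
Web: 8 × 270, A = 2 160 mm², x = 4 mm, Ī = 11 520 mm⁴.
Top flange (beyond web): 67 × 12, A = 804 mm², x = 41.5 mm, Ī = 300 763 mm⁴.
Bottom flange (beyond web): 67 × 12, A = 804 mm², x = 41.5 mm, Ī = 300 763 mm⁴.
Centroid: x̄ = ΣA·x / ΣA = 20.003 mm.
Transfer each piece to the centroidal y-axis using Ī + A·d² with d = x − 20.003:
  web: d = -16.003 mm → contributes +564 700 mm⁴
  top flange (beyond web): d = 21.497 mm → contributes +672 302 mm⁴
  bottom flange (beyond web): d = 21.497 mm → contributes +672 302 mm⁴
Total I = 1 909 304 mm⁴.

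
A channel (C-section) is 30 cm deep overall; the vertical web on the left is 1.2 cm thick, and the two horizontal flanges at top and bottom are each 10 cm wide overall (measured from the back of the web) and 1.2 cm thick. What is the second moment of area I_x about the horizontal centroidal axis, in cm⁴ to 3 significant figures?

I_x ≈ 7080 cm⁴

Split into non-overlapping primitives; take the origin at the lower-left of the bounding box.
Web: 1.2 × 30, A = 36 cm², y = 15 cm, Ī = 2 700 cm⁴.
Top flange (beyond web): 8.8 × 1.2, A = 10.56 cm², y = 29.4 cm, Ī = 1.2672 cm⁴.
Bottom flange (beyond web): 8.8 × 1.2, A = 10.56 cm², y = 0.6 cm, Ī = 1.2672 cm⁴.
By symmetry the centroid is at mid-height, ȳ = 15 cm.
Transfer each piece to the horizontal centroidal axis using Ī + A·d² with d = y − 15:
  web: d = 0 cm → contributes +2 700 cm⁴
  top flange (beyond web): d = 14.4 cm → contributes +2 191 cm⁴
  bottom flange (beyond web): d = -14.4 cm → contributes +2 191 cm⁴
Total I = 7 082 cm⁴.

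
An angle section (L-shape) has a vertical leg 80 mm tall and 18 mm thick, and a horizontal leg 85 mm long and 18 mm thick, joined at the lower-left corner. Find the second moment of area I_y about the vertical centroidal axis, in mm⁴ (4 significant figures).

Treat the section as a set of non-overlapping primitives; coordinates are from the bounding-box lower-left.
Vertical leg: 18 × 80, A = 1 440 mm², x = 9 mm, Ī = 38 880 mm⁴.
Horizontal leg (remainder): 67 × 18, A = 1 206 mm², x = 51.5 mm, Ī = 451 145 mm⁴.
Centroid: x̄ = ΣA·x / ΣA = 28.3707 mm.
Transfer each piece to the vertical centroidal axis using Ī + A·d² with d = x − 28.3707:
  vertical leg: d = -19.3707 mm → contributes +579 205 mm⁴
  horizontal leg (remainder): d = 23.1293 mm → contributes +1 096 309 mm⁴
Total I = 1 675 514 mm⁴.

I_y ≈ 1.676 × 10⁶ mm⁴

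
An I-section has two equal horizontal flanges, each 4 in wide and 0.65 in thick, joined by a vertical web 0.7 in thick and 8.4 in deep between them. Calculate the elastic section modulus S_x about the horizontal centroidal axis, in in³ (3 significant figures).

S_x ≈ 29.1 in³

Treat the section as a set of non-overlapping primitives; coordinates are from the bounding-box lower-left.
Bottom flange: 4 × 0.65, A = 2.6 in², y = 0.325 in, Ī = 0.091542 in⁴.
Web: 0.7 × 8.4, A = 5.88 in², y = 4.85 in, Ī = 34.574 in⁴.
Top flange: 4 × 0.65, A = 2.6 in², y = 9.375 in, Ī = 0.091542 in⁴.
By symmetry the centroid is at mid-height, ȳ = 4.85 in.
Transfer each piece to the horizontal centroidal axis using Ī + A·d² with d = y − 4.85:
  bottom flange: d = -4.525 in → contributes +53.328 in⁴
  web: d = 0 in → contributes +34.574 in⁴
  top flange: d = 4.525 in → contributes +53.328 in⁴
Total I = 141.23 in⁴.
Extreme fibre distance c = 4.85 in; S = I/c = 29.12 in³.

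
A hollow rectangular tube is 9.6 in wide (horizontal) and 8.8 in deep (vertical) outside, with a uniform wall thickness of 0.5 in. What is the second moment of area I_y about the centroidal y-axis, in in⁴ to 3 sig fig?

Break the section into simple shapes (no overlaps), measuring from the bottom-left corner of the bounding box.
Outer rectangle: 9.6 × 8.8, A = 84.48 in², x = 4.8 in, Ī = 648.81 in⁴.
Inner void (subtracted): 8.6 × 7.8, A = 67.08 in², x = 4.8 in, Ī = 413.44 in⁴.
By symmetry the centroid is at mid-width, x̄ = 4.8 in.
All pieces are centred on the centroidal y-axis, so I = ΣĪ (holes subtracted) = 235.37 in⁴.

I_y ≈ 235 in⁴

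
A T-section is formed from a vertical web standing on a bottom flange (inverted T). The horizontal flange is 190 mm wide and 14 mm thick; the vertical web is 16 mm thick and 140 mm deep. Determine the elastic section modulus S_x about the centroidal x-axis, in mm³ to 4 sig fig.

Split into non-overlapping primitives; take the origin at the lower-left of the bounding box.
Flange: 190 × 14, A = 2 660 mm², y = 7 mm, Ī = 43446.7 mm⁴.
Web: 16 × 140, A = 2 240 mm², y = 84 mm, Ī = 3 658 667 mm⁴.
Centroid: ȳ = ΣA·y / ΣA = 42.2 mm.
Transfer each piece to the centroidal x-axis using Ī + A·d² with d = y − 42.2:
  flange: d = -35.2 mm → contributes +3 339 293 mm⁴
  web: d = 41.8 mm → contributes +7 572 484 mm⁴
Total I = 10 911 777 mm⁴.
Extreme fibre distance c = 111.8 mm; S = I/c = 97600.9 mm³.

S_x ≈ 9.760 × 10⁴ mm³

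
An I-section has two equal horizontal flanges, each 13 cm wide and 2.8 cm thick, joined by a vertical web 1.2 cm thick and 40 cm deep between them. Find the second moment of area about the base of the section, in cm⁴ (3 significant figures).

I_base ≈ 1.03 × 10⁵ cm⁴

Split into non-overlapping primitives; take the origin at the lower-left of the bounding box.
Bottom flange: 13 × 2.8, A = 36.4 cm², y = 1.4 cm, Ī = 23.781 cm⁴.
Web: 1.2 × 40, A = 48 cm², y = 22.8 cm, Ī = 6 400 cm⁴.
Top flange: 13 × 2.8, A = 36.4 cm², y = 44.2 cm, Ī = 23.781 cm⁴.
Transfer each piece to the base of the section using Ī + A·d² with d = y − 0:
  bottom flange: d = 1.4 cm → contributes +95.125 cm⁴
  web: d = 22.8 cm → contributes +31 352 cm⁴
  top flange: d = 44.2 cm → contributes +71 136 cm⁴
Total I = 102 584 cm⁴.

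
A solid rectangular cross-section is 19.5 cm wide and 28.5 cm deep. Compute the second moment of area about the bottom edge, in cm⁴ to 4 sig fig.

I_base ≈ 1.505 × 10⁵ cm⁴

The section: 19.5 × 28.5, A = 555.75 cm², y = 14.25 cm, Ī = 37617.3 cm⁴.
Transfer it to a horizontal axis along the bottom face using Ī + A·d² with d = y − 0:
  the section: d = 14.25 cm → contributes +150 469 cm⁴
Total I = 150 469 cm⁴.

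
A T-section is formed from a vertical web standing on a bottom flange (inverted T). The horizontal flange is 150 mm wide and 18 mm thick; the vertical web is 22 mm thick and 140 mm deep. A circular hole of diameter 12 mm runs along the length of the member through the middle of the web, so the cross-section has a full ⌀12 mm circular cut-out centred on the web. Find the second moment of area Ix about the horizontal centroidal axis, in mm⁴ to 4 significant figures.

Break the section into simple shapes (no overlaps), measuring from the bottom-left corner of the bounding box.
Flange: 150 × 18, A = 2 700 mm², y = 9 mm, Ī = 72 900 mm⁴.
Web: 22 × 140, A = 3 080 mm², y = 88 mm, Ī = 5 030 667 mm⁴.
Hole (subtracted): ⌀12, A = 113.097 mm², y = 88 mm, Ī = 1017.88 mm⁴.
Centroid: ȳ = ΣA·y / ΣA = 50.3604 mm.
Transfer each piece to the horizontal centroidal axis using Ī + A·d² with d = y − 50.3604:
  flange: d = -41.3604 mm → contributes +4 691 741 mm⁴
  web: d = 37.6396 mm → contributes +9 394 226 mm⁴
  hole: d = 37.6396 mm → contributes −161 247 mm⁴
Total I = 13 924 720 mm⁴.

Ix ≈ 1.392 × 10⁷ mm⁴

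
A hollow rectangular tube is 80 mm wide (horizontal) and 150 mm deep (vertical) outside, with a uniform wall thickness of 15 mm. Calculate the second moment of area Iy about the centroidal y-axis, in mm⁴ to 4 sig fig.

Iy ≈ 5.150 × 10⁶ mm⁴

Split into non-overlapping primitives; take the origin at the lower-left of the bounding box.
Outer rectangle: 80 × 150, A = 12 000 mm², x = 40 mm, Ī = 6 400 000 mm⁴.
Inner void (subtracted): 50 × 120, A = 6 000 mm², x = 40 mm, Ī = 1 250 000 mm⁴.
By symmetry the centroid is at mid-width, x̄ = 40 mm.
All pieces are centred on the centroidal y-axis, so I = ΣĪ (holes subtracted) = 5 150 000 mm⁴.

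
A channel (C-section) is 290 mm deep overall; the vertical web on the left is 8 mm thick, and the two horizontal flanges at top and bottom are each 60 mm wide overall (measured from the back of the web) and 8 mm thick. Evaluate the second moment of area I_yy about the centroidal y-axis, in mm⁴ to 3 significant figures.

Split into non-overlapping primitives; take the origin at the lower-left of the bounding box.
Web: 8 × 290, A = 2 320 mm², x = 4 mm, Ī = 12 373 mm⁴.
Top flange (beyond web): 52 × 8, A = 416 mm², x = 34 mm, Ī = 93 739 mm⁴.
Bottom flange (beyond web): 52 × 8, A = 416 mm², x = 34 mm, Ī = 93 739 mm⁴.
Centroid: x̄ = ΣA·x / ΣA = 11.919 mm.
Transfer each piece to the centroidal y-axis using Ī + A·d² with d = x − 11.919:
  web: d = -7.9188 mm → contributes +157 854 mm⁴
  top flange (beyond web): d = 22.081 mm → contributes +296 572 mm⁴
  bottom flange (beyond web): d = 22.081 mm → contributes +296 572 mm⁴
Total I = 750 998 mm⁴.

I_yy ≈ 7.51 × 10⁵ mm⁴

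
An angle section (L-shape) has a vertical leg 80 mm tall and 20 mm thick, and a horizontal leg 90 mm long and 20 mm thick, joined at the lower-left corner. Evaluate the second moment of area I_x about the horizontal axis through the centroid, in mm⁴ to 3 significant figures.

I_x ≈ 1.57 × 10⁶ mm⁴

Break the section into simple shapes (no overlaps), measuring from the bottom-left corner of the bounding box.
Vertical leg: 20 × 80, A = 1 600 mm², y = 40 mm, Ī = 853 333 mm⁴.
Horizontal leg (remainder): 70 × 20, A = 1 400 mm², y = 10 mm, Ī = 46 667 mm⁴.
Centroid: ȳ = ΣA·y / ΣA = 26 mm.
Transfer each piece to the horizontal axis through the centroid using Ī + A·d² with d = y − 26:
  vertical leg: d = 14 mm → contributes +1 166 933 mm⁴
  horizontal leg (remainder): d = -16 mm → contributes +405 067 mm⁴
Total I = 1 572 000 mm⁴.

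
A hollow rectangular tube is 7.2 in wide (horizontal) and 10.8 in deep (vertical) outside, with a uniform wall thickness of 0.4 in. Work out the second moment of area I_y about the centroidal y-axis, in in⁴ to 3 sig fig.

Treat the section as a set of non-overlapping primitives; coordinates are from the bounding-box lower-left.
Outer rectangle: 7.2 × 10.8, A = 77.76 in², x = 3.6 in, Ī = 335.92 in⁴.
Inner void (subtracted): 6.4 × 10, A = 64 in², x = 3.6 in, Ī = 218.45 in⁴.
By symmetry the centroid is at mid-width, x̄ = 3.6 in.
All pieces are centred on the centroidal y-axis, so I = ΣĪ (holes subtracted) = 117.47 in⁴.

I_y ≈ 117 in⁴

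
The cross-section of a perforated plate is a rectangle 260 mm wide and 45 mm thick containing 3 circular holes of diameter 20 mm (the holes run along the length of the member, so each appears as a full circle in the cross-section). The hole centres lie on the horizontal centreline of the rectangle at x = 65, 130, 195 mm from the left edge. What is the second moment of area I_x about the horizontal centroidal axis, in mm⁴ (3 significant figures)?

I_x ≈ 1.95 × 10⁶ mm⁴

Split into non-overlapping primitives; take the origin at the lower-left of the bounding box.
Plate: 260 × 45, A = 11 700 mm², y = 22.5 mm, Ī = 1 974 375 mm⁴.
Hole 1 (subtracted): ⌀20, A = 314.16 mm², y = 22.5 mm, Ī = 7 854 mm⁴.
Hole 2 (subtracted): ⌀20, A = 314.16 mm², y = 22.5 mm, Ī = 7 854 mm⁴.
Hole 3 (subtracted): ⌀20, A = 314.16 mm², y = 22.5 mm, Ī = 7 854 mm⁴.
By symmetry the centroid is at mid-height, ȳ = 22.5 mm.
All pieces are centred on the horizontal centroidal axis, so I = ΣĪ (holes subtracted) = 1 950 813 mm⁴.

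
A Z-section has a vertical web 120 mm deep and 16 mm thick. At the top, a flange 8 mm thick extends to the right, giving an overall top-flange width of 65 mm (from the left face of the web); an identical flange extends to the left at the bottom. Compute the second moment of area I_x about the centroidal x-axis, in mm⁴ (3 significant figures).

I_x ≈ 4.77 × 10⁶ mm⁴

Split into non-overlapping primitives; take the origin at the lower-left of the bounding box.
Web: 16 × 120, A = 1 920 mm², y = 60 mm, Ī = 2 304 000 mm⁴.
Top flange (beyond web): 49 × 8, A = 392 mm², y = 116 mm, Ī = 2090.7 mm⁴.
Bottom flange (beyond web): 49 × 8, A = 392 mm², y = 4 mm, Ī = 2090.7 mm⁴.
Centroid: ȳ = ΣA·y / ΣA = 60 mm.
Transfer each piece to the centroidal x-axis using Ī + A·d² with d = y − 60:
  web: d = 0 mm → contributes +2 304 000 mm⁴
  top flange (beyond web): d = 56 mm → contributes +1 231 403 mm⁴
  bottom flange (beyond web): d = -56 mm → contributes +1 231 403 mm⁴
Total I = 4 766 805 mm⁴.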